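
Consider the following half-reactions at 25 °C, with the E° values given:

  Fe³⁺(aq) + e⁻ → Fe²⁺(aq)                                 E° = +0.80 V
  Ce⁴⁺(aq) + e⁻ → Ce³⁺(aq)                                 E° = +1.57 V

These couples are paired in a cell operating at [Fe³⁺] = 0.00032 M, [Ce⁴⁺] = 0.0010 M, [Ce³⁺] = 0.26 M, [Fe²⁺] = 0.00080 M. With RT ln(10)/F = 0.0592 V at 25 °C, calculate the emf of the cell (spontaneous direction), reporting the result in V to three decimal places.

Ce⁴⁺/Ce³⁺ is the cathode (higher E°), Fe³⁺/Fe²⁺ the anode: E°cell = +1.57 − (+0.80) = +0.77 V, n = 1.
Overall: Ce⁴⁺(aq) + Fe²⁺(aq) → Ce³⁺(aq) + Fe³⁺(aq)
Q = [Ce³⁺]·[Fe³⁺] / ([Ce⁴⁺]·[Fe²⁺]); log Q = 2.017.
E = E° − (0.0592/n) log Q = +0.77 − (0.0592/1)(2.017) = +0.651 V.

+0.651 V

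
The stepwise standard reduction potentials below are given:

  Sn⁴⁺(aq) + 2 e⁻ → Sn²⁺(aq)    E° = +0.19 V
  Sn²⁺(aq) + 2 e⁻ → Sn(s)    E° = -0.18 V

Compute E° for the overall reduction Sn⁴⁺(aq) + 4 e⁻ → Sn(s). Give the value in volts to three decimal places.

Standard free energies of sequential steps add: ΔG°₃ = ΔG°₁ + ΔG°₂, so n₃E°₃ = n₁E°₁ + n₂E°₂.
E°₃ = (2×+0.19 + 2×-0.18) / 4 = (+0.020) / 4 = +0.005 V.

+0.005 V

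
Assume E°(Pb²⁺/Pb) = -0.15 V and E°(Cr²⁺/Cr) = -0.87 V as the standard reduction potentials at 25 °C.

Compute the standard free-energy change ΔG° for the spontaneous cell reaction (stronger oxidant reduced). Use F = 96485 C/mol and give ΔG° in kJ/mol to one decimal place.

-138.9 kJ/mol

Pb²⁺/Pb (E° = -0.15 V) is the cathode; Cr²⁺/Cr (E° = -0.87 V) is the anode, so E°cell = +0.72 V.
Balancing electrons gives n = 2 (lcm of 2 and 2).
ΔG° = −nFE° = −(2)(96485)(+0.72) = -138,938 J = -138.9 kJ/mol.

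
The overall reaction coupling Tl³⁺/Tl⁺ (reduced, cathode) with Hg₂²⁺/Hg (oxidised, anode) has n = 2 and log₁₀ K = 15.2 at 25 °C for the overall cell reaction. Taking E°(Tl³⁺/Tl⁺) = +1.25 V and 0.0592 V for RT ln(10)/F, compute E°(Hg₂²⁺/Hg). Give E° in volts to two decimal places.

E°cell = (0.0592/n)·log K = (0.0592/2)(15.2) = +0.450 V.
Since Tl³⁺/Tl⁺ is the cathode and Hg₂²⁺/Hg the anode, E°cell = E°(Tl³⁺/Tl⁺) − E°(Hg₂²⁺/Hg).
So E°(Hg₂²⁺/Hg) = E°(Tl³⁺/Tl⁺) − E°cell = (+1.25) − (+0.450) = +0.80 V.

+0.80 V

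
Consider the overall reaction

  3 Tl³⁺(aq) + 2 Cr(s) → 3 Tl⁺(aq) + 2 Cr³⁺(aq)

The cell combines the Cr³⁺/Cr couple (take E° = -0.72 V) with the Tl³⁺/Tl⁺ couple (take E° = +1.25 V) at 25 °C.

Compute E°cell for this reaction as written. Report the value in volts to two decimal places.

The Tl³⁺/Tl⁺ couple has the higher reduction potential, so it is the cathode; Cr³⁺/Cr is oxidised at the anode.
E°cell = E°(cathode) − E°(anode) = (+1.25) − (-0.72) = +1.97 V.

+1.97 V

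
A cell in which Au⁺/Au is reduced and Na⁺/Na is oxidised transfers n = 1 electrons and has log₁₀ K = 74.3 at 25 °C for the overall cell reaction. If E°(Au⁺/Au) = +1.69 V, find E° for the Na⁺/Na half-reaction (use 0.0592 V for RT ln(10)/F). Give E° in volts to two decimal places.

E°cell = (0.0592/n)·log K = (0.0592/1)(74.3) = +4.399 V.
Since Au⁺/Au is the cathode and Na⁺/Na the anode, E°cell = E°(Au⁺/Au) − E°(Na⁺/Na).
So E°(Na⁺/Na) = E°(Au⁺/Au) − E°cell = (+1.69) − (+4.399) = -2.71 V.

-2.71 V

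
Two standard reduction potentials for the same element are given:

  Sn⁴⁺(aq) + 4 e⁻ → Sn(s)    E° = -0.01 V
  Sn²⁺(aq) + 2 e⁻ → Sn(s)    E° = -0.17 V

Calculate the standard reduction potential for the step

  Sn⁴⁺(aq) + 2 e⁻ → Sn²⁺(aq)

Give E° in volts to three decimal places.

+0.150 V

Sequential free energies add, so n₃E°₃ = n₁E°₁ + n₂E°₂.
With n₃ = 4, and the known step contributing 2×(-0.17) V, the unknown satisfies 2·E° = 4×(-0.01) − 2×(-0.17) = +0.300.
E° = +0.300 / 2 = +0.150 V.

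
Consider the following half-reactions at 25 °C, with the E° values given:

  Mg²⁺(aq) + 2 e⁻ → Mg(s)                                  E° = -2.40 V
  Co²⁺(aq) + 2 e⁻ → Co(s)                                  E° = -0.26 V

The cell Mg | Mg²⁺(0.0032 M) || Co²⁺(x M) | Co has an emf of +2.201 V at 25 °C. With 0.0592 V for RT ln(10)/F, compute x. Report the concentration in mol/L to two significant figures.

Co²⁺/Co is the cathode, Mg²⁺/Mg the anode: E°cell = +2.14 V, n = 2.
Overall reaction: Co²⁺(aq) + Mg(s) → Co(s) + Mg²⁺(aq); Q = [Mg²⁺]^1/[Co²⁺]^1.
From E = E° − (0.0592/n) log Q: log Q = (E° − E)·n/0.0592 = (+2.14 − (+2.201))·2/0.0592 = -2.0608.
So 1·log[Co²⁺] = 1·log(0.0032) − log Q = -2.4949 − (-2.0608) = -0.4341; [Co²⁺] = 10^(-0.4341) ≈ 0.37 M.

0.37 M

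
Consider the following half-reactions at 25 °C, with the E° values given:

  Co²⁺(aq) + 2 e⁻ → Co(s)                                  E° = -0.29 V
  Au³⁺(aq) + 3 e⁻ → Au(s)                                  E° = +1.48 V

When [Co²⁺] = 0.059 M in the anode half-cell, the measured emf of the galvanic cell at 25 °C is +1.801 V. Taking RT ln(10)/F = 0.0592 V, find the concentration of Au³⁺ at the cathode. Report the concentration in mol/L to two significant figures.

0.53 M

Au³⁺/Au is the cathode, Co²⁺/Co the anode: E°cell = +1.77 V, n = 6.
Overall reaction: 2 Au³⁺(aq) + 3 Co(s) → 2 Au(s) + 3 Co²⁺(aq); Q = [Co²⁺]^3/[Au³⁺]^2.
From E = E° − (0.0592/n) log Q: log Q = (E° − E)·n/0.0592 = (+1.77 − (+1.801))·6/0.0592 = -3.1419.
So 2·log[Au³⁺] = 3·log(0.059) − log Q = -3.6874 − (-3.1419) = -0.5455; log[Au³⁺] = -0.5455 / 2 = -0.2727; [Au³⁺] = 10^(-0.2727) ≈ 0.53 M.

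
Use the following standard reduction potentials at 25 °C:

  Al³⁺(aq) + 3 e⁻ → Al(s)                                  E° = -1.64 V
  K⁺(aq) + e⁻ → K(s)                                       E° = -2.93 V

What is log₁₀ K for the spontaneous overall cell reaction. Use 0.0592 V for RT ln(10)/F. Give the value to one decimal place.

65.4

Cathode: Al³⁺/Al; anode: K⁺/K. E°cell = +1.29 V, n = 3.
log K = nE°cell / 0.0592 = (3)(+1.29) / 0.0592 = 65.4.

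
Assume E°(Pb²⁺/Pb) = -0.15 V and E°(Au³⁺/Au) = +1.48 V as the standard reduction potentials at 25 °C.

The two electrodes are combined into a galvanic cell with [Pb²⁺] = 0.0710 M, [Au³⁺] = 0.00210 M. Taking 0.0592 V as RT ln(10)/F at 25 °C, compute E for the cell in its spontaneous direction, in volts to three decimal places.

+1.611 V

Au³⁺/Au is the cathode (higher E°), Pb²⁺/Pb the anode: E°cell = +1.48 − (-0.15) = +1.63 V, n = 6.
Overall: 2 Au³⁺(aq) + 3 Pb(s) → 2 Au(s) + 3 Pb²⁺(aq)
Q = [Pb²⁺]^3 / ([Au³⁺]^2); log Q = 1.909.
E = E° − (0.0592/n) log Q = +1.63 − (0.0592/6)(1.909) = +1.611 V.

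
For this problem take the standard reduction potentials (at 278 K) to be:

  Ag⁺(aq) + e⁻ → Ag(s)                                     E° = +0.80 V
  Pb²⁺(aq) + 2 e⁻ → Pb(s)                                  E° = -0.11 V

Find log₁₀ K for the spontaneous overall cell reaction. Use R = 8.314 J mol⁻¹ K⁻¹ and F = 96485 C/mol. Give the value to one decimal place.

Cathode: Ag⁺/Ag; anode: Pb²⁺/Pb. E°cell = (+0.80) − (-0.11) = +0.91 V, with n = 2.
ΔG° = −nFE° = −RT ln K, so ln K = nFE°/(RT) = (2)(96485)(+0.91) / ((8.314)(278)) = 75.976.
log₁₀ K = 75.976 / ln 10 = 33.0.

33.0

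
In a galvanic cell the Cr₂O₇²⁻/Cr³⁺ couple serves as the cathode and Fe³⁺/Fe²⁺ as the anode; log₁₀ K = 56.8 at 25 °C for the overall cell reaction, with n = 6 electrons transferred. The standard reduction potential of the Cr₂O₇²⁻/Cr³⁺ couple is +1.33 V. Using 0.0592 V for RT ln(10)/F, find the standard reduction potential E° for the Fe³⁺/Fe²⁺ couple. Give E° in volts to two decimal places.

E°cell = (0.0592/n)·log K = (0.0592/6)(56.8) = +0.560 V.
Since Cr₂O₇²⁻/Cr³⁺ is the cathode and Fe³⁺/Fe²⁺ the anode, E°cell = E°(Cr₂O₇²⁻/Cr³⁺) − E°(Fe³⁺/Fe²⁺).
So E°(Fe³⁺/Fe²⁺) = E°(Cr₂O₇²⁻/Cr³⁺) − E°cell = (+1.33) − (+0.560) = +0.77 V.

+0.77 V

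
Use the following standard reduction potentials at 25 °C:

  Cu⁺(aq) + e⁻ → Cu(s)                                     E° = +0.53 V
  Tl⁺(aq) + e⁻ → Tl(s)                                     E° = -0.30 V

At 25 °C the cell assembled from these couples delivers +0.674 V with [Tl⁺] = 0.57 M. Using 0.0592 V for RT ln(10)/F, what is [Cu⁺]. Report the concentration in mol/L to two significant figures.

Cu⁺/Cu is the cathode, Tl⁺/Tl the anode: E°cell = +0.83 V, n = 1.
Overall reaction: Cu⁺(aq) + Tl(s) → Cu(s) + Tl⁺(aq); Q = [Tl⁺]^1/[Cu⁺]^1.
From E = E° − (0.0592/n) log Q: log Q = (E° − E)·n/0.0592 = (+0.83 − (+0.674))·1/0.0592 = 2.6351.
So 1·log[Cu⁺] = 1·log(0.57) − log Q = -0.2441 − (2.6351) = -2.8792; [Cu⁺] = 10^(-2.8792) ≈ 0.0013 M.

0.0013 M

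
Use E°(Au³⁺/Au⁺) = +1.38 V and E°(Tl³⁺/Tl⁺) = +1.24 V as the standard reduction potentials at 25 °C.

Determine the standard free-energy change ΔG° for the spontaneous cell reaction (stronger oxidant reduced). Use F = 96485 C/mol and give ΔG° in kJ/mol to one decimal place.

Au³⁺/Au⁺ (E° = +1.38 V) is the cathode; Tl³⁺/Tl⁺ (E° = +1.24 V) is the anode, so E°cell = +0.14 V.
Balancing electrons gives n = 2 (lcm of 2 and 2).
ΔG° = −nFE° = −(2)(96485)(+0.14) = -27,016 J = -27.0 kJ/mol.

-27.0 kJ/mol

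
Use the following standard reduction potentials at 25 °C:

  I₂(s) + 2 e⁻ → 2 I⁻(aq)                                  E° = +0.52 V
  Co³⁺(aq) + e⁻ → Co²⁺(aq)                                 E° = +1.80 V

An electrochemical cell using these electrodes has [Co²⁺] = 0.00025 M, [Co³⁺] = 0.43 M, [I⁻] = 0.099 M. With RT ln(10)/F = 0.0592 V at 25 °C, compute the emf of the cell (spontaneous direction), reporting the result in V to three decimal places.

+1.412 V

Co³⁺/Co²⁺ is the cathode (higher E°), I₂/I⁻ the anode: E°cell = +1.80 − (+0.52) = +1.28 V, n = 2.
Overall: 2 Co³⁺(aq) + 2 I⁻(aq) → 2 Co²⁺(aq) + I₂(s)
Q = [Co²⁺]^2 / ([Co³⁺]^2·[I⁻]^2); log Q = -4.462.
E = E° − (0.0592/n) log Q = +1.28 − (0.0592/2)(-4.462) = +1.412 V.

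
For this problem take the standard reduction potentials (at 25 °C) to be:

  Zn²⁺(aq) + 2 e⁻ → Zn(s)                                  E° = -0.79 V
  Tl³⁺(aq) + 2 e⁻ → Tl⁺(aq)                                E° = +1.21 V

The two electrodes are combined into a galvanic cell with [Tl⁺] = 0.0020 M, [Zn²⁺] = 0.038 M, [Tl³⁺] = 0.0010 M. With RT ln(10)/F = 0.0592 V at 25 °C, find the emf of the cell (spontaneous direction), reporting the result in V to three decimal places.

Tl³⁺/Tl⁺ is the cathode (higher E°), Zn²⁺/Zn the anode: E°cell = +1.21 − (-0.79) = +2.00 V, n = 2.
Overall: Tl³⁺(aq) + Zn(s) → Tl⁺(aq) + Zn²⁺(aq)
Q = [Tl⁺]·[Zn²⁺] / ([Tl³⁺]); log Q = -1.119.
E = E° − (0.0592/n) log Q = +2.00 − (0.0592/2)(-1.119) = +2.033 V.

+2.033 V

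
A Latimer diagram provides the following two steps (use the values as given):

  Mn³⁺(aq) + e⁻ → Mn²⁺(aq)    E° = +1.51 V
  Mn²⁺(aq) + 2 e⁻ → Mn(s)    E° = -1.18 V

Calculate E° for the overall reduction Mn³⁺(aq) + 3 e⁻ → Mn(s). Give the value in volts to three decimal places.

-0.283 V

Since ΔG° = −nFE° is additive over sequential reductions, n₃E°₃ = n₁E°₁ + n₂E°₂.
E°₃ = (1×+1.51 + 2×-1.18) / 3 = (-0.850) / 3 = -0.283 V.
Simply averaging or adding the two E° values would be wrong; the electron-weighted sum is required.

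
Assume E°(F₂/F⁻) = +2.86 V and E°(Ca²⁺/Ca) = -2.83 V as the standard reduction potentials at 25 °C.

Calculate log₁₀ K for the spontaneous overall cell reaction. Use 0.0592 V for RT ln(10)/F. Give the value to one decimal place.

Cathode: F₂/F⁻; anode: Ca²⁺/Ca. E°cell = +5.69 V, n = 2.
log K = nE°cell / 0.0592 = (2)(+5.69) / 0.0592 = 192.2.

192.2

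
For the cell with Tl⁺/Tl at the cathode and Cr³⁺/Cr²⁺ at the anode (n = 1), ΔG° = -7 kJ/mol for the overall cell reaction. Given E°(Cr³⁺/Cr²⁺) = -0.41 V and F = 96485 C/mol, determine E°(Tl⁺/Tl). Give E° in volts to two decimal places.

E°cell = −ΔG°/(nF) = −(-7×10³)/((1)(96485)) = +0.073 V.
Since Tl⁺/Tl is the cathode and Cr³⁺/Cr²⁺ the anode, E°cell = E°(Tl⁺/Tl) − E°(Cr³⁺/Cr²⁺).
So E°(Tl⁺/Tl) = E°cell + E°(Cr³⁺/Cr²⁺) = +0.073 + (-0.41) = -0.34 V.

-0.34 V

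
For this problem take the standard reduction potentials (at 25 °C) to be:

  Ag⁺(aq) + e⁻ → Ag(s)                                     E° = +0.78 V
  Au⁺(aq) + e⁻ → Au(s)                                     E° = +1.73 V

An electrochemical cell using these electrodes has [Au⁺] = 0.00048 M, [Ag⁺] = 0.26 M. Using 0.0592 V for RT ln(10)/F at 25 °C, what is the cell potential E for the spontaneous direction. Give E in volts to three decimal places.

+0.788 V

Au⁺/Au is the cathode (higher E°), Ag⁺/Ag the anode: E°cell = +1.73 − (+0.78) = +0.95 V, n = 1.
Overall: Au⁺(aq) + Ag(s) → Au(s) + Ag⁺(aq)
Q = [Ag⁺] / ([Au⁺]); log Q = 2.734.
E = E° − (0.0592/n) log Q = +0.95 − (0.0592/1)(2.734) = +0.788 V.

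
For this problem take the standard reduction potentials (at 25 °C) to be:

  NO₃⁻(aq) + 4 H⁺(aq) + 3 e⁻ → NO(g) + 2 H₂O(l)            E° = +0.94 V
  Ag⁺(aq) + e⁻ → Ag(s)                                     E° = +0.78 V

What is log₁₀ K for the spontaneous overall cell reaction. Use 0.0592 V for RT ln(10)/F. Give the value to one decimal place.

Cathode: NO₃⁻/NO; anode: Ag⁺/Ag. E°cell = +0.16 V, n = 3.
log K = nE°cell / 0.0592 = (3)(+0.16) / 0.0592 = 8.1.

8.1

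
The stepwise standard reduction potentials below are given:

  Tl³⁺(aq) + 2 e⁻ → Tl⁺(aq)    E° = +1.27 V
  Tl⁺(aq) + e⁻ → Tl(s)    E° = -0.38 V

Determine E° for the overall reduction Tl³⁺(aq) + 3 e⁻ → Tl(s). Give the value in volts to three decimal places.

+0.720 V

Standard free energies of sequential steps add: ΔG°₃ = ΔG°₁ + ΔG°₂, so n₃E°₃ = n₁E°₁ + n₂E°₂.
E°₃ = (2×+1.27 + 1×-0.38) / 3 = (+2.160) / 3 = +0.720 V.
E° values themselves are not directly additive — weighting by electron count is essential.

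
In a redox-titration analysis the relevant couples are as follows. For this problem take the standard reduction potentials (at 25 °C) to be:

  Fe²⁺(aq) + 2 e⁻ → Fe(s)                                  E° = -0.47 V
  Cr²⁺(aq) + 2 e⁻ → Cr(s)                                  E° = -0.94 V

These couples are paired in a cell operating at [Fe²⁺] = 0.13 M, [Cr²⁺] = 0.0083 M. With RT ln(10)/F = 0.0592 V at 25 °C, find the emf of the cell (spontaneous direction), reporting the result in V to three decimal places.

Fe²⁺/Fe is the cathode (higher E°), Cr²⁺/Cr the anode: E°cell = -0.47 − (-0.94) = +0.47 V, n = 2.
Overall: Fe²⁺(aq) + Cr(s) → Fe(s) + Cr²⁺(aq)
Q = [Cr²⁺] / ([Fe²⁺]); log Q = -1.195.
E = E° − (0.0592/n) log Q = +0.47 − (0.0592/2)(-1.195) = +0.505 V.

+0.505 V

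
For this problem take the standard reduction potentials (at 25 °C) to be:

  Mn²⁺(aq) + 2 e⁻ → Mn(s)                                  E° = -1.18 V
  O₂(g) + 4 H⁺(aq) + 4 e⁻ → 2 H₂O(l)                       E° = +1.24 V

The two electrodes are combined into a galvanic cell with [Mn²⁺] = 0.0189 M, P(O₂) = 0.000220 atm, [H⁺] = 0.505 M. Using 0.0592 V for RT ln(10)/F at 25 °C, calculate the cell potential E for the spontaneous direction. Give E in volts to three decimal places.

+2.399 V

O₂/H₂O is the cathode (higher E°), Mn²⁺/Mn the anode: E°cell = +1.24 − (-1.18) = +2.42 V, n = 4.
Overall: O₂(g) + 4 H⁺(aq) + 2 Mn(s) → 2 H₂O(l) + 2 Mn²⁺(aq)
Q = [Mn²⁺]^2 / (P(O₂)·[H⁺]^4); log Q = 1.397.
E = E° − (0.0592/n) log Q = +2.42 − (0.0592/4)(1.397) = +2.399 V.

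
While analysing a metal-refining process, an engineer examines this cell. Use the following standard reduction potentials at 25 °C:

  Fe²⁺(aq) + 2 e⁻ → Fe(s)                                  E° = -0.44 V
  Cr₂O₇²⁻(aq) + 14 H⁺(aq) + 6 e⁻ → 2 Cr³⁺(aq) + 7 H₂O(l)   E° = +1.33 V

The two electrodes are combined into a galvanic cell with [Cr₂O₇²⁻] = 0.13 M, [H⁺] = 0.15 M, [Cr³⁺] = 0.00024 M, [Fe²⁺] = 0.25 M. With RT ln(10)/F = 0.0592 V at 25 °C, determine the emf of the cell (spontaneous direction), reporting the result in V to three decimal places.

+1.737 V

Cr₂O₇²⁻/Cr³⁺ is the cathode (higher E°), Fe²⁺/Fe the anode: E°cell = +1.33 − (-0.44) = +1.77 V, n = 6.
Overall: Cr₂O₇²⁻(aq) + 14 H⁺(aq) + 3 Fe(s) → 2 Cr³⁺(aq) + 7 H₂O(l) + 3 Fe²⁺(aq)
Q = [Cr³⁺]^2·[Fe²⁺]^3 / ([Cr₂O₇²⁻]·[H⁺]^14); log Q = 3.375.
E = E° − (0.0592/n) log Q = +1.77 − (0.0592/6)(3.375) = +1.737 V.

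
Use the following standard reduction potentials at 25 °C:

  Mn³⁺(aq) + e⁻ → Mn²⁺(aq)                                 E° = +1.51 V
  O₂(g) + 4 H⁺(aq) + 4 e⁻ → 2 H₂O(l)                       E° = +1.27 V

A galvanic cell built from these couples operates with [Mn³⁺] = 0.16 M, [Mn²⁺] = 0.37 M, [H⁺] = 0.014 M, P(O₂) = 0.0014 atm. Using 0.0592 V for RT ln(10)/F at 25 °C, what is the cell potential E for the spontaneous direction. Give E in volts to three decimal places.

Mn³⁺/Mn²⁺ is the cathode (higher E°), O₂/H₂O the anode: E°cell = +1.51 − (+1.27) = +0.24 V, n = 4.
Overall: 4 Mn³⁺(aq) + 2 H₂O(l) → 4 Mn²⁺(aq) + O₂(g) + 4 H⁺(aq)
Q = [Mn²⁺]^4·P(O₂)·[H⁺]^4 / ([Mn³⁺]^4); log Q = -8.813.
E = E° − (0.0592/n) log Q = +0.24 − (0.0592/4)(-8.813) = +0.370 V.

+0.370 V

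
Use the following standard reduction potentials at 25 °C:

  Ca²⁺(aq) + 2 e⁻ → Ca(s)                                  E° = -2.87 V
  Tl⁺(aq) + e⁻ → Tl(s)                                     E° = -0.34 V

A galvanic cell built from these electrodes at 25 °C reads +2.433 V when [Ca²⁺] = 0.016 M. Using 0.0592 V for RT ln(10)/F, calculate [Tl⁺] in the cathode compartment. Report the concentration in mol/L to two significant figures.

0.0029 M

Tl⁺/Tl is the cathode, Ca²⁺/Ca the anode: E°cell = +2.53 V, n = 2.
Overall reaction: 2 Tl⁺(aq) + Ca(s) → 2 Tl(s) + Ca²⁺(aq); Q = [Ca²⁺]^1/[Tl⁺]^2.
From E = E° − (0.0592/n) log Q: log Q = (E° − E)·n/0.0592 = (+2.53 − (+2.433))·2/0.0592 = 3.2770.
So 2·log[Tl⁺] = 1·log(0.016) − log Q = -1.7959 − (3.2770) = -5.0729; log[Tl⁺] = -5.0729 / 2 = -2.5364; [Tl⁺] = 10^(-2.5364) ≈ 0.0029 M.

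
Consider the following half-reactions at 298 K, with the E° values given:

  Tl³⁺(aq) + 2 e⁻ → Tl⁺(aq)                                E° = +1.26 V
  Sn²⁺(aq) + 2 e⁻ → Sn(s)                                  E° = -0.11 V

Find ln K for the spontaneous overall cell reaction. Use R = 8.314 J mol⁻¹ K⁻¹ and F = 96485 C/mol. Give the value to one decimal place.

Cathode: Tl³⁺/Tl⁺; anode: Sn²⁺/Sn. E°cell = (+1.26) − (-0.11) = +1.37 V, with n = 2.
ΔG° = −nFE° = −RT ln K, so ln K = nFE°/(RT) = (2)(96485)(+1.37) / ((8.314)(298)) = 106.705.

106.7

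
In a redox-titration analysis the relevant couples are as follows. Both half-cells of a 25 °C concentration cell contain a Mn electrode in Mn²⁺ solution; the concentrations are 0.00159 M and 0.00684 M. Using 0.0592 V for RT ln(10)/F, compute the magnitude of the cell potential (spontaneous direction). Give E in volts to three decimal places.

+0.019 V

For a concentration cell E°cell = 0. The 0.00684 M side is the cathode (reduction is favoured where [Mn²⁺] is higher).
With n = 2, E = −(0.0592/2) log([Mn²⁺]ₐₙ/[Mn²⁺]꜀ₐₜ) = −(0.0592/2) log(0.00159/0.00684) = −(0.0592/2)(-0.634) = +0.019 V.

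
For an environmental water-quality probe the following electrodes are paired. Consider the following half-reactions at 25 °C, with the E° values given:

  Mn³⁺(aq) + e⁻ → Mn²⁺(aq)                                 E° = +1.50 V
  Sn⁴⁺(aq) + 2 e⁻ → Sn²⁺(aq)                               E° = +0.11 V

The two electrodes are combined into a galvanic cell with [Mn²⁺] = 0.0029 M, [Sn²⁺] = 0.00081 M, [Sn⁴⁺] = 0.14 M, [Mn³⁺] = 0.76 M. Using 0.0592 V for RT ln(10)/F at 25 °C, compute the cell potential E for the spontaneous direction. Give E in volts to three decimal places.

Mn³⁺/Mn²⁺ is the cathode (higher E°), Sn⁴⁺/Sn²⁺ the anode: E°cell = +1.50 − (+0.11) = +1.39 V, n = 2.
Overall: 2 Mn³⁺(aq) + Sn²⁺(aq) → 2 Mn²⁺(aq) + Sn⁴⁺(aq)
Q = [Mn²⁺]^2·[Sn⁴⁺] / ([Mn³⁺]^2·[Sn²⁺]); log Q = -2.599.
E = E° − (0.0592/n) log Q = +1.39 − (0.0592/2)(-2.599) = +1.467 V.

+1.467 V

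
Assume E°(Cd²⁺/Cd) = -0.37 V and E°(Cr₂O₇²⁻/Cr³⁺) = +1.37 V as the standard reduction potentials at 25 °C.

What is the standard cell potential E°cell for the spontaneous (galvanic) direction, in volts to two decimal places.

+1.74 V

The Cr₂O₇²⁻/Cr³⁺ couple has the higher reduction potential, so it is the cathode; Cd²⁺/Cd is oxidised at the anode.
E°cell = E°(cathode) − E°(anode) = (+1.37) − (-0.37) = +1.74 V.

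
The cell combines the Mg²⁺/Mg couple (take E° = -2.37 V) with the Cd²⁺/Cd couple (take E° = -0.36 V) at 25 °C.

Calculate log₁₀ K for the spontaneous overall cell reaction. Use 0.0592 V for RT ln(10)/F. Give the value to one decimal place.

Cathode: Cd²⁺/Cd; anode: Mg²⁺/Mg. E°cell = +2.01 V, n = 2.
log K = nE°cell / 0.0592 = (2)(+2.01) / 0.0592 = 67.9.

67.9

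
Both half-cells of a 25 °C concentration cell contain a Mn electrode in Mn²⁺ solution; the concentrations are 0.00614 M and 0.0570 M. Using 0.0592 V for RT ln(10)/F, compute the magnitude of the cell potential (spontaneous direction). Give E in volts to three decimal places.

+0.029 V

For a concentration cell E°cell = 0. The 0.0570 M side is the cathode (reduction is favoured where [Mn²⁺] is higher).
With n = 2, E = −(0.0592/2) log([Mn²⁺]ₐₙ/[Mn²⁺]꜀ₐₜ) = −(0.0592/2) log(0.00614/0.057) = −(0.0592/2)(-0.968) = +0.029 V.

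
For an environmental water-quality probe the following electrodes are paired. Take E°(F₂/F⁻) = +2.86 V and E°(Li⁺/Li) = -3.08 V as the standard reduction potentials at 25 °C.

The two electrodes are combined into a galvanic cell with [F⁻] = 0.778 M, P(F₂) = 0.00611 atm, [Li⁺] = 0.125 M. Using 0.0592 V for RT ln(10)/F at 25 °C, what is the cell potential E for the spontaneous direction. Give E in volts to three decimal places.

+5.934 V

F₂/F⁻ is the cathode (higher E°), Li⁺/Li the anode: E°cell = +2.86 − (-3.08) = +5.94 V, n = 2.
Overall: F₂(g) + 2 Li(s) → 2 F⁻(aq) + 2 Li⁺(aq)
Q = [F⁻]^2·[Li⁺]^2 / (P(F₂)); log Q = 0.190.
E = E° − (0.0592/n) log Q = +5.94 − (0.0592/2)(0.190) = +5.934 V.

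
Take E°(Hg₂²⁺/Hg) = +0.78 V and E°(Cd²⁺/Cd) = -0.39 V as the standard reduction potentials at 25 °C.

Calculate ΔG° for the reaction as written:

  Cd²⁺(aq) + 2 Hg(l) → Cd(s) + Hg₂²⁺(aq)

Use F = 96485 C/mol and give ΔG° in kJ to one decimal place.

+225.8 kJ

As written, Cd²⁺/Cd is reduced (cathode) and Hg₂²⁺/Hg is oxidised (anode), so E°cell = (-0.39) − (+0.78) = -1.17 V.
Balancing electrons gives n = 2.
ΔG° = −nFE° = −(2)(96485)(-1.17) = 225,775 J = +225.8 kJ.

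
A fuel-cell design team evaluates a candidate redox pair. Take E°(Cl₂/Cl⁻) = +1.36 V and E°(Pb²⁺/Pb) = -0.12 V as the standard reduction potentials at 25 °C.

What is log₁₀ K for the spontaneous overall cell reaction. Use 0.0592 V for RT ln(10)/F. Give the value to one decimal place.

Cathode: Cl₂/Cl⁻; anode: Pb²⁺/Pb. E°cell = +1.48 V, n = 2.
log K = nE°cell / 0.0592 = (2)(+1.48) / 0.0592 = 50.0.

50.0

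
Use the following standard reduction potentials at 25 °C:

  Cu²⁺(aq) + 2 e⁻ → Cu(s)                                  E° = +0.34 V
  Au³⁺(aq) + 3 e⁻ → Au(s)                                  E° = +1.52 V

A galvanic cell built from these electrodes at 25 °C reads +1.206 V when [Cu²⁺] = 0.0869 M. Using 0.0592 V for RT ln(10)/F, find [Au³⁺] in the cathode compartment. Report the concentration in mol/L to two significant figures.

Au³⁺/Au is the cathode, Cu²⁺/Cu the anode: E°cell = +1.18 V, n = 6.
Overall reaction: 2 Au³⁺(aq) + 3 Cu(s) → 2 Au(s) + 3 Cu²⁺(aq); Q = [Cu²⁺]^3/[Au³⁺]^2.
From E = E° − (0.0592/n) log Q: log Q = (E° − E)·n/0.0592 = (+1.18 − (+1.206))·6/0.0592 = -2.6351.
So 2·log[Au³⁺] = 3·log(0.0869) − log Q = -3.1829 − (-2.6351) = -0.5478; log[Au³⁺] = -0.5478 / 2 = -0.2739; [Au³⁺] = 10^(-0.2739) ≈ 0.53 M.

0.53 M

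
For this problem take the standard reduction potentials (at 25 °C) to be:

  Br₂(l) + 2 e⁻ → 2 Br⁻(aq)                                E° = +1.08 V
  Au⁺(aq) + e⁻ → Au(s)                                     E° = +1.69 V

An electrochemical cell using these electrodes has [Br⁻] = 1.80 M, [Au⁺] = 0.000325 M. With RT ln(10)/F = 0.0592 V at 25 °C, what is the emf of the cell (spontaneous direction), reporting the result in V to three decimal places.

+0.419 V

Au⁺/Au is the cathode (higher E°), Br₂/Br⁻ the anode: E°cell = +1.69 − (+1.08) = +0.61 V, n = 2.
Overall: 2 Au⁺(aq) + 2 Br⁻(aq) → 2 Au(s) + Br₂(l)
Q = 1 / ([Au⁺]^2·[Br⁻]^2); log Q = 6.466.
E = E° − (0.0592/n) log Q = +0.61 − (0.0592/2)(6.466) = +0.419 V.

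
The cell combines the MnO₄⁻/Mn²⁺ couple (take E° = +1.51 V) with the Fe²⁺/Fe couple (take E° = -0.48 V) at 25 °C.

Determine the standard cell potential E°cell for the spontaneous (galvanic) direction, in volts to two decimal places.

The MnO₄⁻/Mn²⁺ couple has the higher reduction potential, so it is the cathode; Fe²⁺/Fe is oxidised at the anode.
E°cell = E°(cathode) − E°(anode) = (+1.51) − (-0.48) = +1.99 V.
Since E°cell > 0, the reaction is spontaneous under standard conditions.

+1.99 V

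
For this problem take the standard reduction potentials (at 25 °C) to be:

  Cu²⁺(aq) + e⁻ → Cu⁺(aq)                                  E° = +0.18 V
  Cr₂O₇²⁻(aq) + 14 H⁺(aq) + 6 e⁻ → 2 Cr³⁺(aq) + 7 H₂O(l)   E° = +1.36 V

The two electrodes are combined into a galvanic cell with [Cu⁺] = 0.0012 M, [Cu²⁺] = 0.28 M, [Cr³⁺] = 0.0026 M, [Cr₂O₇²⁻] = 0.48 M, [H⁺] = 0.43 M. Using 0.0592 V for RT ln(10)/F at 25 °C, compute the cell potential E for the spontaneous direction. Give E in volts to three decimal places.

+1.037 V

Cr₂O₇²⁻/Cr³⁺ is the cathode (higher E°), Cu²⁺/Cu⁺ the anode: E°cell = +1.36 − (+0.18) = +1.18 V, n = 6.
Overall: Cr₂O₇²⁻(aq) + 14 H⁺(aq) + 6 Cu⁺(aq) → 2 Cr³⁺(aq) + 7 H₂O(l) + 6 Cu²⁺(aq)
Q = [Cr³⁺]^2·[Cu²⁺]^6 / ([Cr₂O₇²⁻]·[H⁺]^14·[Cu⁺]^6); log Q = 14.488.
E = E° − (0.0592/n) log Q = +1.18 − (0.0592/6)(14.488) = +1.037 V.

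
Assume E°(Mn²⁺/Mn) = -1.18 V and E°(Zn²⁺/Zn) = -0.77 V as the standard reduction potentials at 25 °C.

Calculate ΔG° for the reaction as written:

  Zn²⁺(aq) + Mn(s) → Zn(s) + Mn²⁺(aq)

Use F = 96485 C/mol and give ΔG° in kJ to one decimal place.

-79.1 kJ

As written, Zn²⁺/Zn is reduced (cathode) and Mn²⁺/Mn is oxidised (anode), so E°cell = (-0.77) − (-1.18) = +0.41 V.
Balancing electrons gives n = 2.
ΔG° = −nFE° = −(2)(96485)(+0.41) = -79,118 J = -79.1 kJ.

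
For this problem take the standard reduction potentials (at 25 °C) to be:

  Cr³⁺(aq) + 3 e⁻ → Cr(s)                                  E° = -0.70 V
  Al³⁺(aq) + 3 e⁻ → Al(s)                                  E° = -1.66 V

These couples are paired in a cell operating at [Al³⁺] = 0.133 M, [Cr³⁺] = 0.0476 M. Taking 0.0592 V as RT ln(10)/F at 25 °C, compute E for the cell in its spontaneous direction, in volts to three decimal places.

+0.951 V

Cr³⁺/Cr is the cathode (higher E°), Al³⁺/Al the anode: E°cell = -0.70 − (-1.66) = +0.96 V, n = 3.
Overall: Cr³⁺(aq) + Al(s) → Cr(s) + Al³⁺(aq)
Q = [Al³⁺] / ([Cr³⁺]); log Q = 0.446.
E = E° − (0.0592/n) log Q = +0.96 − (0.0592/3)(0.446) = +0.951 V.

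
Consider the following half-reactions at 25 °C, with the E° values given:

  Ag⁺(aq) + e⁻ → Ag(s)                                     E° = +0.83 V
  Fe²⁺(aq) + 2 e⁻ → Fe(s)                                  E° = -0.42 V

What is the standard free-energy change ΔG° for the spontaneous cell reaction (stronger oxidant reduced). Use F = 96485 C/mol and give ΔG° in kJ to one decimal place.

Ag⁺/Ag (E° = +0.83 V) is the cathode; Fe²⁺/Fe (E° = -0.42 V) is the anode, so E°cell = +1.25 V.
Balancing electrons gives n = 2 (lcm of 1 and 2).
ΔG° = −nFE° = −(2)(96485)(+1.25) = -241,212 J = -241.2 kJ.

-241.2 kJ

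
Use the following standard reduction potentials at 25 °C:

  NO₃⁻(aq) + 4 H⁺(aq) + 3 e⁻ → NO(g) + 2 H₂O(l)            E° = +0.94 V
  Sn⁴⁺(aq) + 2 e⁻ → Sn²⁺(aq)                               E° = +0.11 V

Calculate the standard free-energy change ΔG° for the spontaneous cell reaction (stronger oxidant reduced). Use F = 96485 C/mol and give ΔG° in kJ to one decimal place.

-480.5 kJ

NO₃⁻/NO (E° = +0.94 V) is the cathode; Sn⁴⁺/Sn²⁺ (E° = +0.11 V) is the anode, so E°cell = +0.83 V.
Balancing electrons gives n = 6 (lcm of 3 and 2).
ΔG° = −nFE° = −(6)(96485)(+0.83) = -480,495 J = -480.5 kJ.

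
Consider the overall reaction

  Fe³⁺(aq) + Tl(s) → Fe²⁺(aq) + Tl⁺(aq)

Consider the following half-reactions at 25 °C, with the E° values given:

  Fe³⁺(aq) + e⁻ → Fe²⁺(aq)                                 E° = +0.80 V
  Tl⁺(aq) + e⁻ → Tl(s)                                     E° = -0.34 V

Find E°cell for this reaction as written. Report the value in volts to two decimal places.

The Fe³⁺/Fe²⁺ couple has the higher reduction potential, so it is the cathode; Tl⁺/Tl is oxidised at the anode.
E°cell = E°(cathode) − E°(anode) = (+0.80) − (-0.34) = +1.14 V.
Since E°cell > 0, the reaction is spontaneous under standard conditions.

+1.14 V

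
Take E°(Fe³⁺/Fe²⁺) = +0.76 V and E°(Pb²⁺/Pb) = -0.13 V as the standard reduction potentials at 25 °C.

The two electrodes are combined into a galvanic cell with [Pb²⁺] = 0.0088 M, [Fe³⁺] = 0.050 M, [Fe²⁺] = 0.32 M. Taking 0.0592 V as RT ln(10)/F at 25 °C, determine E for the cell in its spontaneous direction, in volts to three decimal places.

+0.903 V

Fe³⁺/Fe²⁺ is the cathode (higher E°), Pb²⁺/Pb the anode: E°cell = +0.76 − (-0.13) = +0.89 V, n = 2.
Overall: 2 Fe³⁺(aq) + Pb(s) → 2 Fe²⁺(aq) + Pb²⁺(aq)
Q = [Fe²⁺]^2·[Pb²⁺] / ([Fe³⁺]^2); log Q = -0.443.
E = E° − (0.0592/n) log Q = +0.89 − (0.0592/2)(-0.443) = +0.903 V.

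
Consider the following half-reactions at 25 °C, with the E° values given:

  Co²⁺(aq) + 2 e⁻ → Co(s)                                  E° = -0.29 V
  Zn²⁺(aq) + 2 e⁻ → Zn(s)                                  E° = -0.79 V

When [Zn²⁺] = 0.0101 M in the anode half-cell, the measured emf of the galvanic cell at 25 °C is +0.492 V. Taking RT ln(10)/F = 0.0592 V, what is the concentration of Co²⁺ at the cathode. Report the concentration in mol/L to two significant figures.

Co²⁺/Co is the cathode, Zn²⁺/Zn the anode: E°cell = +0.50 V, n = 2.
Overall reaction: Co²⁺(aq) + Zn(s) → Co(s) + Zn²⁺(aq); Q = [Zn²⁺]^1/[Co²⁺]^1.
From E = E° − (0.0592/n) log Q: log Q = (E° − E)·n/0.0592 = (+0.50 − (+0.492))·2/0.0592 = 0.2703.
So 1·log[Co²⁺] = 1·log(0.0101) − log Q = -1.9957 − (0.2703) = -2.2660; [Co²⁺] = 10^(-2.2660) ≈ 0.0054 M.

0.0054 M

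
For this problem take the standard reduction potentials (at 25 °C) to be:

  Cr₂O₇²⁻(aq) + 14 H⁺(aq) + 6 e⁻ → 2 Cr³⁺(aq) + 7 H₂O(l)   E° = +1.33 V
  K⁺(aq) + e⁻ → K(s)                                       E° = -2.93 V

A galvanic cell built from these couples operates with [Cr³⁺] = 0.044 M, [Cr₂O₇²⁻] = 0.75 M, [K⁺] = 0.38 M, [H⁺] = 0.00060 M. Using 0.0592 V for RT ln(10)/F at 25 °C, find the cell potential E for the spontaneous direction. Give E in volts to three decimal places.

+3.865 V

Cr₂O₇²⁻/Cr³⁺ is the cathode (higher E°), K⁺/K the anode: E°cell = +1.33 − (-2.93) = +4.26 V, n = 6.
Overall: Cr₂O₇²⁻(aq) + 14 H⁺(aq) + 6 K(s) → 2 Cr³⁺(aq) + 7 H₂O(l) + 6 K⁺(aq)
Q = [Cr³⁺]^2·[K⁺]^6 / ([Cr₂O₇²⁻]·[H⁺]^14); log Q = 39.996.
E = E° − (0.0592/n) log Q = +4.26 − (0.0592/6)(39.996) = +3.865 V.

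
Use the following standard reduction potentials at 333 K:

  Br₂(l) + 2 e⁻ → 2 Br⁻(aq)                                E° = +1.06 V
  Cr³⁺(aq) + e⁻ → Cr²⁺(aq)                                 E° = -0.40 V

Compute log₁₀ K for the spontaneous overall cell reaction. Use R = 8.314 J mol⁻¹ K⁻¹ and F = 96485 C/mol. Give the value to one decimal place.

44.2

Cathode: Br₂/Br⁻; anode: Cr³⁺/Cr²⁺. E°cell = (+1.06) − (-0.40) = +1.46 V, with n = 2.
ΔG° = −nFE° = −RT ln K, so ln K = nFE°/(RT) = (2)(96485)(+1.46) / ((8.314)(333)) = 101.763.
log₁₀ K = 101.763 / ln 10 = 44.2.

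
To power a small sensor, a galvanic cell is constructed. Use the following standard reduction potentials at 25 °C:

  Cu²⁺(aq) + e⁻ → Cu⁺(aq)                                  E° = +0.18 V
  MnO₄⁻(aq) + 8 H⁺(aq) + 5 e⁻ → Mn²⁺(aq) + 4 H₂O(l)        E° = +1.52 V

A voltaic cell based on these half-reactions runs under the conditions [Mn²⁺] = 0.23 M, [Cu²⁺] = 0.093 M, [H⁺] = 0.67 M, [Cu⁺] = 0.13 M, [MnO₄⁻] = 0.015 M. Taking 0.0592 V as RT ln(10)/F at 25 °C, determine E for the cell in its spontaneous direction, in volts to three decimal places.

MnO₄⁻/Mn²⁺ is the cathode (higher E°), Cu²⁺/Cu⁺ the anode: E°cell = +1.52 − (+0.18) = +1.34 V, n = 5.
Overall: MnO₄⁻(aq) + 8 H⁺(aq) + 5 Cu⁺(aq) → Mn²⁺(aq) + 4 H₂O(l) + 5 Cu²⁺(aq)
Q = [Mn²⁺]·[Cu²⁺]^5 / ([MnO₄⁻]·[H⁺]^8·[Cu⁺]^5); log Q = 1.850.
E = E° − (0.0592/n) log Q = +1.34 − (0.0592/5)(1.850) = +1.318 V.

+1.318 V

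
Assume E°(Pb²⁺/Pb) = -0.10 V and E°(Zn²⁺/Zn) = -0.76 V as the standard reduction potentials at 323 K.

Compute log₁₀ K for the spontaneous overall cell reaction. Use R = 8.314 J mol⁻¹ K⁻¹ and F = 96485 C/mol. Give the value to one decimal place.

Cathode: Pb²⁺/Pb; anode: Zn²⁺/Zn. E°cell = (-0.10) − (-0.76) = +0.66 V, with n = 2.
ΔG° = −nFE° = −RT ln K, so ln K = nFE°/(RT) = (2)(96485)(+0.66) / ((8.314)(323)) = 47.427.
log₁₀ K = 47.427 / ln 10 = 20.6.

20.6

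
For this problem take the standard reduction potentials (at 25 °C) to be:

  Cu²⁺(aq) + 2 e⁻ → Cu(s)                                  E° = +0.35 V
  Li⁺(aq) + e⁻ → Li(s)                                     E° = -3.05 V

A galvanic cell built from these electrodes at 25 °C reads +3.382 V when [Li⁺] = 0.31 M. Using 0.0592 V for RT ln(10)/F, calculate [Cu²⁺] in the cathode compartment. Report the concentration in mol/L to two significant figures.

0.024 M

Cu²⁺/Cu is the cathode, Li⁺/Li the anode: E°cell = +3.40 V, n = 2.
Overall reaction: Cu²⁺(aq) + 2 Li(s) → Cu(s) + 2 Li⁺(aq); Q = [Li⁺]^2/[Cu²⁺]^1.
From E = E° − (0.0592/n) log Q: log Q = (E° − E)·n/0.0592 = (+3.40 − (+3.382))·2/0.0592 = 0.6081.
So 1·log[Cu²⁺] = 2·log(0.31) − log Q = -1.0173 − (0.6081) = -1.6254; [Cu²⁺] = 10^(-1.6254) ≈ 0.024 M.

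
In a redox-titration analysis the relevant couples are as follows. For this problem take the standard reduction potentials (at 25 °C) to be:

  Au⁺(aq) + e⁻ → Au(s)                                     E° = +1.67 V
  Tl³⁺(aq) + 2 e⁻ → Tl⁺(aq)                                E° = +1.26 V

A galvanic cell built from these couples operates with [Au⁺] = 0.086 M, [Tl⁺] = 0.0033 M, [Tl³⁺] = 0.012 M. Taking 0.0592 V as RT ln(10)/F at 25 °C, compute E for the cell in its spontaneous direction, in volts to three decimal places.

+0.330 V

Au⁺/Au is the cathode (higher E°), Tl³⁺/Tl⁺ the anode: E°cell = +1.67 − (+1.26) = +0.41 V, n = 2.
Overall: 2 Au⁺(aq) + Tl⁺(aq) → 2 Au(s) + Tl³⁺(aq)
Q = [Tl³⁺] / ([Au⁺]^2·[Tl⁺]); log Q = 2.692.
E = E° − (0.0592/n) log Q = +0.41 − (0.0592/2)(2.692) = +0.330 V.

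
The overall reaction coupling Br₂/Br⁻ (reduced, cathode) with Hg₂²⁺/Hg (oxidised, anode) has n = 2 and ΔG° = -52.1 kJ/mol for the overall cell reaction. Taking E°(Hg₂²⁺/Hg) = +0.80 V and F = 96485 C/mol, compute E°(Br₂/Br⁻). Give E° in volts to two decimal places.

E°cell = −ΔG°/(nF) = −(-52.1×10³)/((2)(96485)) = +0.270 V.
Since Br₂/Br⁻ is the cathode and Hg₂²⁺/Hg the anode, E°cell = E°(Br₂/Br⁻) − E°(Hg₂²⁺/Hg).
So E°(Br₂/Br⁻) = E°cell + E°(Hg₂²⁺/Hg) = +0.270 + (+0.80) = +1.07 V.

+1.07 V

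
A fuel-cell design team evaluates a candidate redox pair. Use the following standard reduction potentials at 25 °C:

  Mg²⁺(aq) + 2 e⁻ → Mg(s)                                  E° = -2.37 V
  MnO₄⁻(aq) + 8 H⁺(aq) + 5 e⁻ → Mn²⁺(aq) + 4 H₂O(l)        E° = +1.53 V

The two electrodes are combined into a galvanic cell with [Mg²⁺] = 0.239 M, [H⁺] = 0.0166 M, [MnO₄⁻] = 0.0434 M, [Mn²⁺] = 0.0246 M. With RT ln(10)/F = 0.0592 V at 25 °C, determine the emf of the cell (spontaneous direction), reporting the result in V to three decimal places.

+3.753 V

MnO₄⁻/Mn²⁺ is the cathode (higher E°), Mg²⁺/Mg the anode: E°cell = +1.53 − (-2.37) = +3.90 V, n = 10.
Overall: 2 MnO₄⁻(aq) + 16 H⁺(aq) + 5 Mg(s) → 2 Mn²⁺(aq) + 8 H₂O(l) + 5 Mg²⁺(aq)
Q = [Mn²⁺]^2·[Mg²⁺]^5 / ([MnO₄⁻]^2·[H⁺]^16); log Q = 24.877.
E = E° − (0.0592/n) log Q = +3.90 − (0.0592/10)(24.877) = +3.753 V.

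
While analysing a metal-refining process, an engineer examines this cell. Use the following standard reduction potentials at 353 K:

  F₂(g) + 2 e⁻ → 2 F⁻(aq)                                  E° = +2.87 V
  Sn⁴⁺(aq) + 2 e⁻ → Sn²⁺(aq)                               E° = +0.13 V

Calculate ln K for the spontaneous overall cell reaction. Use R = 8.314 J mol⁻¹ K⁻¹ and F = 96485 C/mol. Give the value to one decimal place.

Cathode: F₂/F⁻; anode: Sn⁴⁺/Sn²⁺. E°cell = (+2.87) − (+0.13) = +2.74 V, with n = 2.
ΔG° = −nFE° = −RT ln K, so ln K = nFE°/(RT) = (2)(96485)(+2.74) / ((8.314)(353)) = 180.159.

180.2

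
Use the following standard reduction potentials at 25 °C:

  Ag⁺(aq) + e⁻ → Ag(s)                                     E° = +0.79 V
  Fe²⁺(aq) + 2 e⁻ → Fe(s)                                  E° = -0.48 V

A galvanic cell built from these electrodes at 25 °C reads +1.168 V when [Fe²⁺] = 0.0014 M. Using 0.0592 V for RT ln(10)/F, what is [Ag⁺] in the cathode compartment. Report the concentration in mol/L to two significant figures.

Ag⁺/Ag is the cathode, Fe²⁺/Fe the anode: E°cell = +1.27 V, n = 2.
Overall reaction: 2 Ag⁺(aq) + Fe(s) → 2 Ag(s) + Fe²⁺(aq); Q = [Fe²⁺]^1/[Ag⁺]^2.
From E = E° − (0.0592/n) log Q: log Q = (E° − E)·n/0.0592 = (+1.27 − (+1.168))·2/0.0592 = 3.4459.
So 2·log[Ag⁺] = 1·log(0.0014) − log Q = -2.8539 − (3.4459) = -6.2998; log[Ag⁺] = -6.2998 / 2 = -3.1499; [Ag⁺] = 10^(-3.1499) ≈ 0.00071 M.

0.00071 M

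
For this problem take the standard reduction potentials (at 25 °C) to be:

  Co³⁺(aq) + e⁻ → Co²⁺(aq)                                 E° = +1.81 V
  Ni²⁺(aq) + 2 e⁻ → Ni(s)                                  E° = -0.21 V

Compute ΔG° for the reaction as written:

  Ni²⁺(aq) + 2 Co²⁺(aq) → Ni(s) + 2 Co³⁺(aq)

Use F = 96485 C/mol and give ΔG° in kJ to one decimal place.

As written, Ni²⁺/Ni is reduced (cathode) and Co³⁺/Co²⁺ is oxidised (anode), so E°cell = (-0.21) − (+1.81) = -2.02 V.
Balancing electrons gives n = 2.
ΔG° = −nFE° = −(2)(96485)(-2.02) = 389,799 J = +389.8 kJ.

+389.8 kJ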